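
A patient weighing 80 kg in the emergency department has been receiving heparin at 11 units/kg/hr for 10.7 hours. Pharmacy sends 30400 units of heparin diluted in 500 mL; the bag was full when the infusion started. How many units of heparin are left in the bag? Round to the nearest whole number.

20984 units

Dose = 11 units/kg/hr × 80 kg = 880 units/hr
Concentration = 30400 units ÷ 500 mL = 60.8 units/mL
Rate = 880 units/hr ÷ 60.8 units/mL = 14.47368 mL/hr
Volume infused = 14.47368 mL/hr × 10.7 hr = 154.8684 mL
Volume remaining = 500 − 154.8684 = 345.1316 mL
Drug remaining = 345.1316 mL × 60.8 units/mL = 20984 units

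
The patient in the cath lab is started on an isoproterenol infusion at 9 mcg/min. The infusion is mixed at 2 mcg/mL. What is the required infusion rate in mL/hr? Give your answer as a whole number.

270 mL/hr

9 mcg/min × 60 min/hr = 540 mcg/hr
Rate = 540 mcg/hr ÷ 2 mcg/mL = 270 mL/hr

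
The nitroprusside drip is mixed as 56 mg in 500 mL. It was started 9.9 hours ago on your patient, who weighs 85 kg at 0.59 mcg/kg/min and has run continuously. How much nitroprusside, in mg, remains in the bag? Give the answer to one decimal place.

26.2 mg

Dose = 0.59 mcg/kg/min × 85 kg = 50.15 mcg/min
50.15 mcg/min × 60 min/hr = 3009 mcg/hr
Concentration = 56 mg ÷ 500 mL = 0.112 mg/mL = 112 mcg/mL
Rate = 3009 mcg/hr ÷ 112 mcg/mL = 26.86607 mL/hr
Volume infused = 26.86607 mL/hr × 9.9 hr = 265.9741 mL
Volume remaining = 500 − 265.9741 = 234.0259 mL
Drug remaining = 234.0259 mL × 112 mcg/mL = 26210.9 mcg = 26.2109 mg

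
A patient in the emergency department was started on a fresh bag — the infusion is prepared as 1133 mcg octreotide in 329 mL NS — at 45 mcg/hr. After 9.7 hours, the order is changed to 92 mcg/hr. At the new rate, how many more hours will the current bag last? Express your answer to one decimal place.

Initial rate:
Concentration = 1133 mcg ÷ 329 mL = 3.443769 mcg/mL
Rate = 45 mcg/hr ÷ 3.443769 mcg/mL = 13.06708 mL/hr
Volume infused so far = 13.06708 mL/hr × 9.7 hr = 126.7507 mL
Volume remaining = 329 − 126.7507 = 202.2493 mL
New rate:
Rate = 92 mcg/hr ÷ 3.443769 mcg/mL = 26.71492 mL/hr
Time remaining = 202.2493 mL ÷ 26.71492 mL/hr = 7.570652 hr

7.6 hours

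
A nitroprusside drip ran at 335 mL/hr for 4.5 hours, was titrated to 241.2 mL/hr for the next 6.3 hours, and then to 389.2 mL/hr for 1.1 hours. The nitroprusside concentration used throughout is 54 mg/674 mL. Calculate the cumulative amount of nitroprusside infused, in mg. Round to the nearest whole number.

277 mg

Concentration = 54 mg ÷ 674 mL = 0.08011869 mg/mL
Stage 1: 335 mL/hr × 4.5 hr = 1507.5 mL → 1507.5 mL × 0.08011869 mg/mL = 120.7789 mg
Stage 2: 241.2 mL/hr × 6.3 hr = 1519.56 mL → 1519.56 mL × 0.08011869 mg/mL = 121.7452 mg
Stage 3: 389.2 mL/hr × 1.1 hr = 428.12 mL → 428.12 mL × 0.08011869 mg/mL = 34.30042 mg
Total = 120.7789 + 121.7452 + 34.30042 = 276.8245 mg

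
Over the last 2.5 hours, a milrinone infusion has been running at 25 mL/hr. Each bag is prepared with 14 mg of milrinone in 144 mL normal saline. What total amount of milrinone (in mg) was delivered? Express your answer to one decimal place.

Concentration = 14 mg ÷ 144 mL = 0.09722222 mg/mL = 97.22222 mcg/mL
Drug rate = 25 mL/hr × 97.22222 mcg/mL = 2430.556 mcg/hr
Total = 2430.556 mcg/hr × 2.5 hr = 6076.389 mcg = 6.076389 mg

6.1 mg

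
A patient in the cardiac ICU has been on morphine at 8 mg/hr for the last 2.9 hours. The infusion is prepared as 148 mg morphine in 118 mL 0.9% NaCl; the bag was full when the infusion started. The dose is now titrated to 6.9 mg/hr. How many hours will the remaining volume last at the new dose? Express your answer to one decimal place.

Initial rate:
Concentration = 148 mg ÷ 118 mL = 1.254237 mg/mL
Rate = 8 mg/hr ÷ 1.254237 mg/mL = 6.378378 mL/hr
Volume infused so far = 6.378378 mL/hr × 2.9 hr = 18.4973 mL
Volume remaining = 118 − 18.4973 = 99.5027 mL
New rate:
Rate = 6.9 mg/hr ÷ 1.254237 mg/mL = 5.501351 mL/hr
Time remaining = 99.5027 mL ÷ 5.501351 mL/hr = 18.08696 hr

18.1 hours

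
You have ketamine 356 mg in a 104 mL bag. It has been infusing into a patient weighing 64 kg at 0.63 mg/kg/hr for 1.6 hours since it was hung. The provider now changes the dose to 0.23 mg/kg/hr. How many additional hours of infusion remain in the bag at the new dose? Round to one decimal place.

Initial rate:
Dose = 0.63 mg/kg/hr × 64 kg = 40.32 mg/hr
Concentration = 356 mg ÷ 104 mL = 3.423077 mg/mL
Rate = 40.32 mg/hr ÷ 3.423077 mg/mL = 11.77888 mL/hr
Volume infused so far = 11.77888 mL/hr × 1.6 hr = 18.8462 mL
Volume remaining = 104 − 18.8462 = 85.1538 mL
New rate:
Dose = 0.23 mg/kg/hr × 64 kg = 14.72 mg/hr
Rate = 14.72 mg/hr ÷ 3.423077 mg/mL = 4.300225 mL/hr
Time remaining = 85.1538 mL ÷ 4.300225 mL/hr = 19.80217 hr

19.8 hours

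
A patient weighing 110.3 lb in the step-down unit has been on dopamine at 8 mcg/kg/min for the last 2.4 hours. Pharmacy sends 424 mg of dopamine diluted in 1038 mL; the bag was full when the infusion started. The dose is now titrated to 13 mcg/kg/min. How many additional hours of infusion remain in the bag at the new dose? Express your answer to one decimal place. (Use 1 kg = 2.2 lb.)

9.4 hours

Initial rate:
Weight = 110.3 lb ÷ 2.2 lb/kg = 50.13636 kg
Dose = 8 mcg/kg/min × 50.13636 kg = 401.0909 mcg/min
401.0909 mcg/min × 60 min/hr = 24065.45 mcg/hr
Concentration = 424 mg ÷ 1038 mL = 0.4084778 mg/mL = 408.4778 mcg/mL
Rate = 24065.45 mcg/hr ÷ 408.4778 mcg/mL = 58.91496 mL/hr
Volume infused so far = 58.91496 mL/hr × 2.4 hr = 141.3959 mL
Volume remaining = 1038 − 141.3959 = 896.6041 mL
New rate:
Dose = 13 mcg/kg/min × 50.13636 kg = 651.7727 mcg/min
651.7727 mcg/min × 60 min/hr = 39106.36 mcg/hr
Rate = 39106.36 mcg/hr ÷ 408.4778 mcg/mL = 95.73681 mL/hr
Time remaining = 896.6041 mL ÷ 95.73681 mL/hr = 9.365302 hr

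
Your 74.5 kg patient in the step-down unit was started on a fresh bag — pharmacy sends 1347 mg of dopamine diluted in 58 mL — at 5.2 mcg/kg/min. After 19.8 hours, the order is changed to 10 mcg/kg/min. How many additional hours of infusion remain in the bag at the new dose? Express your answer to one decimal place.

Initial rate:
Dose = 5.2 mcg/kg/min × 74.5 kg = 387.4 mcg/min
387.4 mcg/min × 60 min/hr = 23244 mcg/hr
Concentration = 1347 mg ÷ 58 mL = 23.22414 mg/mL = 23224.14 mcg/mL
Rate = 23244 mcg/hr ÷ 23224.14 mcg/mL = 1.000855 mL/hr
Volume infused so far = 1.000855 mL/hr × 19.8 hr = 19.81693 mL
Volume remaining = 58 − 19.81693 = 38.18307 mL
New rate:
Dose = 10 mcg/kg/min × 74.5 kg = 745 mcg/min
745 mcg/min × 60 min/hr = 44700 mcg/hr
Rate = 44700 mcg/hr ÷ 23224.14 mcg/mL = 1.924722 mL/hr
Time remaining = 38.18307 mL ÷ 1.924722 mL/hr = 19.83823 hr

19.8 hours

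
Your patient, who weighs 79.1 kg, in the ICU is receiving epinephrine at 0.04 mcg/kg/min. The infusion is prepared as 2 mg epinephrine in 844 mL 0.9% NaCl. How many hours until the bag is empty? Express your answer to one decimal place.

10.5 hours

Dose = 0.04 mcg/kg/min × 79.1 kg = 3.164 mcg/min
3.164 mcg/min × 60 min/hr = 189.84 mcg/hr
Concentration = 2 mg ÷ 844 mL = 0.002369668 mg/mL = 2.369668 mcg/mL
Rate = 189.84 mcg/hr ÷ 2.369668 mcg/mL = 80.11248 mL/hr
Duration = 844 mL ÷ 80.11248 mL/hr = 10.53519 hr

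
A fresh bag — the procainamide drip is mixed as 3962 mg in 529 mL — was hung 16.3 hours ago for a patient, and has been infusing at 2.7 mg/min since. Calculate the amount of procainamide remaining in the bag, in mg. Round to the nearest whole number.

1321 mg

2.7 mg/min × 60 min/hr = 162 mg/hr
Concentration = 3962 mg ÷ 529 mL = 7.489603 mg/mL
Rate = 162 mg/hr ÷ 7.489603 mg/mL = 21.62998 mL/hr
Volume infused = 21.62998 mL/hr × 16.3 hr = 352.5688 mL
Volume remaining = 529 − 352.5688 = 176.4312 mL
Drug remaining = 176.4312 mL × 7.489603 mg/mL = 1321.4 mg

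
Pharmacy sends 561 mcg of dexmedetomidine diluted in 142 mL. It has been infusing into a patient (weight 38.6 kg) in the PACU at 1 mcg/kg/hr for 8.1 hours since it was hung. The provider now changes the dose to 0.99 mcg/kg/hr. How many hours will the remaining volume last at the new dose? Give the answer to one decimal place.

6.5 hours

Initial rate:
Dose = 1 mcg/kg/hr × 38.6 kg = 38.6 mcg/hr
Concentration = 561 mcg ÷ 142 mL = 3.950704 mcg/mL
Rate = 38.6 mcg/hr ÷ 3.950704 mcg/mL = 9.77041 mL/hr
Volume infused so far = 9.77041 mL/hr × 8.1 hr = 79.14032 mL
Volume remaining = 142 − 79.14032 = 62.85968 mL
New rate:
Dose = 0.99 mcg/kg/hr × 38.6 kg = 38.214 mcg/hr
Rate = 38.214 mcg/hr ÷ 3.950704 mcg/mL = 9.672706 mL/hr
Time remaining = 62.85968 mL ÷ 9.672706 mL/hr = 6.498665 hr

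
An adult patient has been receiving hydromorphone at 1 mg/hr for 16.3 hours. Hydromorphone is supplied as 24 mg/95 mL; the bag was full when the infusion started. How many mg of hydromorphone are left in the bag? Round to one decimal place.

Concentration = 24 mg ÷ 95 mL = 0.2526316 mg/mL
Rate = 1 mg/hr ÷ 0.2526316 mg/mL = 3.958333 mL/hr
Volume infused = 3.958333 mL/hr × 16.3 hr = 64.52083 mL
Volume remaining = 95 − 64.52083 = 30.47917 mL
Drug remaining = 30.47917 mL × 0.2526316 mg/mL = 7.7 mg

7.7 mg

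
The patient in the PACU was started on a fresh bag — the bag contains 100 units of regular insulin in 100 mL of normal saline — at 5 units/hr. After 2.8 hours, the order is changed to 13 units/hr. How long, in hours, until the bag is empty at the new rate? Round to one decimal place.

6.6 hours

Initial rate:
Concentration = 100 units ÷ 100 mL = 1 units/mL
Rate = 5 units/hr ÷ 1 units/mL = 5 mL/hr
Volume infused so far = 5 mL/hr × 2.8 hr = 14 mL
Volume remaining = 100 − 14 = 86 mL
New rate:
Rate = 13 units/hr ÷ 1 units/mL = 13 mL/hr
Time remaining = 86 mL ÷ 13 mL/hr = 6.615385 hr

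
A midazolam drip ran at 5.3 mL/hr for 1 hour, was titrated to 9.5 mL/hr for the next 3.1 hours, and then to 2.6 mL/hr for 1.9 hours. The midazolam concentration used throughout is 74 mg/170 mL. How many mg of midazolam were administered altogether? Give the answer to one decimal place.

17.3 mg

Concentration = 74 mg ÷ 170 mL = 0.4352941 mg/mL
Stage 1: 5.3 mL/hr × 1 hr = 5.3 mL → 5.3 mL × 0.4352941 mg/mL = 2.307059 mg
Stage 2: 9.5 mL/hr × 3.1 hr = 29.45 mL → 29.45 mL × 0.4352941 mg/mL = 12.81941 mg
Stage 3: 2.6 mL/hr × 1.9 hr = 4.94 mL → 4.94 mL × 0.4352941 mg/mL = 2.150353 mg
Total = 2.307059 + 12.81941 + 2.150353 = 17.27682 mg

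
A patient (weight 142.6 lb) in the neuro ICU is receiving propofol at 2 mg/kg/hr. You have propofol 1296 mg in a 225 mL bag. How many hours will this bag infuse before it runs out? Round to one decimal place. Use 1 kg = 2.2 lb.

Weight = 142.6 lb ÷ 2.2 lb/kg = 64.81818 kg
Dose = 2 mg/kg/hr × 64.81818 kg = 129.6364 mg/hr
Concentration = 1296 mg ÷ 225 mL = 5.76 mg/mL
Rate = 129.6364 mg/hr ÷ 5.76 mg/mL = 22.50631 mL/hr
Duration = 225 mL ÷ 22.50631 mL/hr = 9.997195 hr

10.0 hours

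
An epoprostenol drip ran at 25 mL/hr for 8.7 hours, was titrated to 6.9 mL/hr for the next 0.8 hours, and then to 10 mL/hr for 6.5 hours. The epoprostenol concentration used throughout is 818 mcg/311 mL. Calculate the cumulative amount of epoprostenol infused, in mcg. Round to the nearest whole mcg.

758 mcg

Concentration = 818 mcg ÷ 311 mL = 2.630225 mcg/mL
Stage 1: 25 mL/hr × 8.7 hr = 217.5 mL → 217.5 mL × 2.630225 mcg/mL = 572.074 mcg
Stage 2: 6.9 mL/hr × 0.8 hr = 5.52 mL → 5.52 mL × 2.630225 mcg/mL = 14.51884 mcg
Stage 3: 10 mL/hr × 6.5 hr = 65 mL → 65 mL × 2.630225 mcg/mL = 170.9646 mcg
Total = 572.074 + 14.51884 + 170.9646 = 757.5574 mcg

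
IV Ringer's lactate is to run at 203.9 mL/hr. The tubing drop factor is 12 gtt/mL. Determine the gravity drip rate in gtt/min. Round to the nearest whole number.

203.9 mL/hr ÷ 60 min/hr = 3.398333 mL/min
3.398333 mL/min × 12 gtt/mL = 40.78 gtt/min

41 gtt/min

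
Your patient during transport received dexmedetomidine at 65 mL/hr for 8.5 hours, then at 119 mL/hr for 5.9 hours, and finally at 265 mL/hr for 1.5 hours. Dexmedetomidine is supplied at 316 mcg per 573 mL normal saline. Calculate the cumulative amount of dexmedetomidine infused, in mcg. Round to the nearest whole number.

911 mcg

Concentration = 316 mcg ÷ 573 mL = 0.5514834 mcg/mL
Stage 1: 65 mL/hr × 8.5 hr = 552.5 mL → 552.5 mL × 0.5514834 mcg/mL = 304.6946 mcg
Stage 2: 119 mL/hr × 5.9 hr = 702.1 mL → 702.1 mL × 0.5514834 mcg/mL = 387.1965 mcg
Stage 3: 265 mL/hr × 1.5 hr = 397.5 mL → 397.5 mL × 0.5514834 mcg/mL = 219.2147 mcg
Total = 304.6946 + 387.1965 + 219.2147 = 911.1058 mcg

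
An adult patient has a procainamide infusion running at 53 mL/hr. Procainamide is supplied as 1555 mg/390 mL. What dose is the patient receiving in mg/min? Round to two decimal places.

Concentration = 1555 mg ÷ 390 mL = 3.987179 mg/mL
Drug rate = 53 mL/hr × 3.987179 mg/mL = 211.3205 mg/hr
211.3205 mg/hr ÷ 60 min/hr = 3.522009 mg/min

3.52 mg/min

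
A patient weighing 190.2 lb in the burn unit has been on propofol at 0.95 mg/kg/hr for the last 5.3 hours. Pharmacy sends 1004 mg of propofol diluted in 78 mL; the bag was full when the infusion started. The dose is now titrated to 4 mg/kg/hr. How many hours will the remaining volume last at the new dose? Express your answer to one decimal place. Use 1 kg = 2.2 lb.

1.6 hours

Initial rate:
Weight = 190.2 lb ÷ 2.2 lb/kg = 86.45455 kg
Dose = 0.95 mg/kg/hr × 86.45455 kg = 82.13182 mg/hr
Concentration = 1004 mg ÷ 78 mL = 12.87179 mg/mL
Rate = 82.13182 mg/hr ÷ 12.87179 mg/mL = 6.380759 mL/hr
Volume infused so far = 6.380759 mL/hr × 5.3 hr = 33.81802 mL
Volume remaining = 78 − 33.81802 = 44.18198 mL
New rate:
Dose = 4 mg/kg/hr × 86.45455 kg = 345.8182 mg/hr
Rate = 345.8182 mg/hr ÷ 12.87179 mg/mL = 26.86635 mL/hr
Time remaining = 44.18198 mL ÷ 26.86635 mL/hr = 1.64451 hr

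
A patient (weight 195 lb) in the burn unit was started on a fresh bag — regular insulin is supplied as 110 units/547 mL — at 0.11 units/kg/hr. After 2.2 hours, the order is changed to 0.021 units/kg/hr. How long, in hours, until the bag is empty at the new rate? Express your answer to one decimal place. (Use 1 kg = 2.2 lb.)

Initial rate:
Weight = 195 lb ÷ 2.2 lb/kg = 88.63636 kg
Dose = 0.11 units/kg/hr × 88.63636 kg = 9.75 units/hr
Concentration = 110 units ÷ 547 mL = 0.2010969 units/mL
Rate = 9.75 units/hr ÷ 0.2010969 units/mL = 48.48409 mL/hr
Volume infused so far = 48.48409 mL/hr × 2.2 hr = 106.665 mL
Volume remaining = 547 − 106.665 = 440.335 mL
New rate:
Dose = 0.021 units/kg/hr × 88.63636 kg = 1.861364 units/hr
Rate = 1.861364 units/hr ÷ 0.2010969 units/mL = 9.256054 mL/hr
Time remaining = 440.335 mL ÷ 9.256054 mL/hr = 47.57265 hr

47.6 hours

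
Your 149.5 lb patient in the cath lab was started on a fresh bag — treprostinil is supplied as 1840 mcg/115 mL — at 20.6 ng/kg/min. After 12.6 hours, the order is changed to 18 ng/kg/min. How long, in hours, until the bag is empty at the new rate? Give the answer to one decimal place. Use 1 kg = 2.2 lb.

10.7 hours

Initial rate:
Weight = 149.5 lb ÷ 2.2 lb/kg = 67.95455 kg
Dose = 20.6 ng/kg/min × 67.95455 kg = 1399.864 ng/min
1399.864 ng/min × 60 min/hr = 83991.82 ng/hr
Concentration = 1840 mcg ÷ 115 mL = 16 mcg/mL = 16000 ng/mL
Rate = 83991.82 ng/hr ÷ 16000 ng/mL = 5.249489 mL/hr
Volume infused so far = 5.249489 mL/hr × 12.6 hr = 66.14356 mL
Volume remaining = 115 − 66.14356 = 48.85644 mL
New rate:
Dose = 18 ng/kg/min × 67.95455 kg = 1223.182 ng/min
1223.182 ng/min × 60 min/hr = 73390.91 ng/hr
Rate = 73390.91 ng/hr ÷ 16000 ng/mL = 4.586932 mL/hr
Time remaining = 48.85644 mL ÷ 4.586932 mL/hr = 10.65123 hr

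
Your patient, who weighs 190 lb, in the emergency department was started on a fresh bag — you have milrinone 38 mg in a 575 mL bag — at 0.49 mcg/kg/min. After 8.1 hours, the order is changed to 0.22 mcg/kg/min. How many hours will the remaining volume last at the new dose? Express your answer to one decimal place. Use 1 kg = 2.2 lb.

Initial rate:
Weight = 190 lb ÷ 2.2 lb/kg = 86.36364 kg
Dose = 0.49 mcg/kg/min × 86.36364 kg = 42.31818 mcg/min
42.31818 mcg/min × 60 min/hr = 2539.091 mcg/hr
Concentration = 38 mg ÷ 575 mL = 0.06608696 mg/mL = 66.08696 mcg/mL
Rate = 2539.091 mcg/hr ÷ 66.08696 mcg/mL = 38.42045 mL/hr
Volume infused so far = 38.42045 mL/hr × 8.1 hr = 311.2057 mL
Volume remaining = 575 − 311.2057 = 263.7943 mL
New rate:
Dose = 0.22 mcg/kg/min × 86.36364 kg = 19 mcg/min
19 mcg/min × 60 min/hr = 1140 mcg/hr
Rate = 1140 mcg/hr ÷ 66.08696 mcg/mL = 17.25 mL/hr
Time remaining = 263.7943 mL ÷ 17.25 mL/hr = 15.29242 hr

15.3 hours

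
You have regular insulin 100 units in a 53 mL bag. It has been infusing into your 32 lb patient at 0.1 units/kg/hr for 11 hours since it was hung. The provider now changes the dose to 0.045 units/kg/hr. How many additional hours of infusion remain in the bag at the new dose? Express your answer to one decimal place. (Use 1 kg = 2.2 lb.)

128.3 hours

Initial rate:
Weight = 32 lb ÷ 2.2 lb/kg = 14.54545 kg
Dose = 0.1 units/kg/hr × 14.54545 kg = 1.454545 units/hr
Concentration = 100 units ÷ 53 mL = 1.886792 units/mL
Rate = 1.454545 units/hr ÷ 1.886792 units/mL = 0.7709091 mL/hr
Volume infused so far = 0.7709091 mL/hr × 11 hr = 8.48 mL
Volume remaining = 53 − 8.48 = 44.52 mL
New rate:
Dose = 0.045 units/kg/hr × 14.54545 kg = 0.6545455 units/hr
Rate = 0.6545455 units/hr ÷ 1.886792 units/mL = 0.3469091 mL/hr
Time remaining = 44.52 mL ÷ 0.3469091 mL/hr = 128.3333 hr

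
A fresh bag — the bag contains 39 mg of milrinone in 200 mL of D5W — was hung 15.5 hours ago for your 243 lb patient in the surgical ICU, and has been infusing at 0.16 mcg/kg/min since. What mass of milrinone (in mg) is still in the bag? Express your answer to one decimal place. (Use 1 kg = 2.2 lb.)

Weight = 243 lb ÷ 2.2 lb/kg = 110.4545 kg
Dose = 0.16 mcg/kg/min × 110.4545 kg = 17.67273 mcg/min
17.67273 mcg/min × 60 min/hr = 1060.364 mcg/hr
Concentration = 39 mg ÷ 200 mL = 0.195 mg/mL = 195 mcg/mL
Rate = 1060.364 mcg/hr ÷ 195 mcg/mL = 5.437762 mL/hr
Volume infused = 5.437762 mL/hr × 15.5 hr = 84.28531 mL
Volume remaining = 200 − 84.28531 = 115.7147 mL
Drug remaining = 115.7147 mL × 195 mcg/mL = 22564.36 mcg = 22.56436 mg

22.6 mg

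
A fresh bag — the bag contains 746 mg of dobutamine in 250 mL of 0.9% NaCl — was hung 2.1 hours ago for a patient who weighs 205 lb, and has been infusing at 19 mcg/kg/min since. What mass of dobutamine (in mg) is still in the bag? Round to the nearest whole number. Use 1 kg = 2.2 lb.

Weight = 205 lb ÷ 2.2 lb/kg = 93.18182 kg
Dose = 19 mcg/kg/min × 93.18182 kg = 1770.455 mcg/min
1770.455 mcg/min × 60 min/hr = 106227.3 mcg/hr
Concentration = 746 mg ÷ 250 mL = 2.984 mg/mL = 2984 mcg/mL
Rate = 106227.3 mcg/hr ÷ 2984 mcg/mL = 35.59895 mL/hr
Volume infused = 35.59895 mL/hr × 2.1 hr = 74.7578 mL
Volume remaining = 250 − 74.7578 = 175.2422 mL
Drug remaining = 175.2422 mL × 2984 mcg/mL = 522922.7 mcg = 522.9227 mg

523 mg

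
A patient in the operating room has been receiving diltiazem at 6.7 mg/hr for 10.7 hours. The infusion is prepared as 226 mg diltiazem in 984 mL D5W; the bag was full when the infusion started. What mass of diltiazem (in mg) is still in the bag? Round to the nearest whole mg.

Concentration = 226 mg ÷ 984 mL = 0.2296748 mg/mL
Rate = 6.7 mg/hr ÷ 0.2296748 mg/mL = 29.17168 mL/hr
Volume infused = 29.17168 mL/hr × 10.7 hr = 312.137 mL
Volume remaining = 984 − 312.137 = 671.863 mL
Drug remaining = 671.863 mL × 0.2296748 mg/mL = 154.31 mg

154 mg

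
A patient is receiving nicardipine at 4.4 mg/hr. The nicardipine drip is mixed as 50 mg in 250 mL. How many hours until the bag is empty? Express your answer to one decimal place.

11.4 hours

Concentration = 50 mg ÷ 250 mL = 0.2 mg/mL
Rate = 4.4 mg/hr ÷ 0.2 mg/mL = 22 mL/hr
Duration = 250 mL ÷ 22 mL/hr = 11.36364 hr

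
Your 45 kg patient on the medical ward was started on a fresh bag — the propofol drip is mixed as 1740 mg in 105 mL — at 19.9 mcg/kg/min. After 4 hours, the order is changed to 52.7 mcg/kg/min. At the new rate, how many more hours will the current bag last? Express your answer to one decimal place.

10.7 hours

Initial rate:
Dose = 19.9 mcg/kg/min × 45 kg = 895.5 mcg/min
895.5 mcg/min × 60 min/hr = 53730 mcg/hr
Concentration = 1740 mg ÷ 105 mL = 16.57143 mg/mL = 16571.43 mcg/mL
Rate = 53730 mcg/hr ÷ 16571.43 mcg/mL = 3.242328 mL/hr
Volume infused so far = 3.242328 mL/hr × 4 hr = 12.96931 mL
Volume remaining = 105 − 12.96931 = 92.03069 mL
New rate:
Dose = 52.7 mcg/kg/min × 45 kg = 2371.5 mcg/min
2371.5 mcg/min × 60 min/hr = 142290 mcg/hr
Rate = 142290 mcg/hr ÷ 16571.43 mcg/mL = 8.586466 mL/hr
Time remaining = 92.03069 mL ÷ 8.586466 mL/hr = 10.71811 hr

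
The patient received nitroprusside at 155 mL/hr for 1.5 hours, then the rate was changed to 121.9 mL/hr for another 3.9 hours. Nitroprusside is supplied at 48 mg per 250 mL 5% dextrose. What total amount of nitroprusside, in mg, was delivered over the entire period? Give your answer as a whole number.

Concentration = 48 mg ÷ 250 mL = 0.192 mg/mL
Stage 1: 155 mL/hr × 1.5 hr = 232.5 mL → 232.5 mL × 0.192 mg/mL = 44.64 mg
Stage 2: 121.9 mL/hr × 3.9 hr = 475.41 mL → 475.41 mL × 0.192 mg/mL = 91.27872 mg
Total = 44.64 + 91.27872 = 135.9187 mg

136 mg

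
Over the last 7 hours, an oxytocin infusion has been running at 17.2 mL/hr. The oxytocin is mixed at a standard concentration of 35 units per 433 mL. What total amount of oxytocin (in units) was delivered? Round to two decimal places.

9.73 units

Concentration = 35 units ÷ 433 mL = 0.08083141 units/mL = 80.83141 milliunits/mL
Drug rate = 17.2 mL/hr × 80.83141 milliunits/mL = 1390.3 milliunits/hr
Total = 1390.3 milliunits/hr × 7 hr = 9732.102 milliunits = 9.732102 units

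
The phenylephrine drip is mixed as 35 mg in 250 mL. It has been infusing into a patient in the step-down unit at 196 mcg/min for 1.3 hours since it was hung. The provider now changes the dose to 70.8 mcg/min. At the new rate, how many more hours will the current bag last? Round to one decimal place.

4.6 hours

Initial rate:
196 mcg/min × 60 min/hr = 11760 mcg/hr
Concentration = 35 mg ÷ 250 mL = 0.14 mg/mL = 140 mcg/mL
Rate = 11760 mcg/hr ÷ 140 mcg/mL = 84 mL/hr
Volume infused so far = 84 mL/hr × 1.3 hr = 109.2 mL
Volume remaining = 250 − 109.2 = 140.8 mL
New rate:
70.8 mcg/min × 60 min/hr = 4248 mcg/hr
Rate = 4248 mcg/hr ÷ 140 mcg/mL = 30.34286 mL/hr
Time remaining = 140.8 mL ÷ 30.34286 mL/hr = 4.640301 hr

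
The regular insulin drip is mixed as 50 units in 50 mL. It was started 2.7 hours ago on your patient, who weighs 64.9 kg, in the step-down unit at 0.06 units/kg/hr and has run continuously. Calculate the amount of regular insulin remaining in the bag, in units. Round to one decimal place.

39.5 units

Dose = 0.06 units/kg/hr × 64.9 kg = 3.894 units/hr
Concentration = 50 units ÷ 50 mL = 1 units/mL
Rate = 3.894 units/hr ÷ 1 units/mL = 3.894 mL/hr
Volume infused = 3.894 mL/hr × 2.7 hr = 10.5138 mL
Volume remaining = 50 − 10.5138 = 39.4862 mL
Drug remaining = 39.4862 mL × 1 units/mL = 39.4862 units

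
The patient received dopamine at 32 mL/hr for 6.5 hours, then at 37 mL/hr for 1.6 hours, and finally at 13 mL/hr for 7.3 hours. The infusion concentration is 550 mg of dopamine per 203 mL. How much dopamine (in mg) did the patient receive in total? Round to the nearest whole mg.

981 mg

Concentration = 550 mg ÷ 203 mL = 2.70936 mg/mL
Stage 1: 32 mL/hr × 6.5 hr = 208 mL → 208 mL × 2.70936 mg/mL = 563.5468 mg
Stage 2: 37 mL/hr × 1.6 hr = 59.2 mL → 59.2 mL × 2.70936 mg/mL = 160.3941 mg
Stage 3: 13 mL/hr × 7.3 hr = 94.9 mL → 94.9 mL × 2.70936 mg/mL = 257.1182 mg
Total = 563.5468 + 160.3941 + 257.1182 = 981.0591 mg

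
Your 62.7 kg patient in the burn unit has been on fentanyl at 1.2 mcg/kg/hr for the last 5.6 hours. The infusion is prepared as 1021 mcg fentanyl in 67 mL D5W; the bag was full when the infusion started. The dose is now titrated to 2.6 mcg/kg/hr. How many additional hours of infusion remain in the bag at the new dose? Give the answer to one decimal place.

3.7 hours

Initial rate:
Dose = 1.2 mcg/kg/hr × 62.7 kg = 75.24 mcg/hr
Concentration = 1021 mcg ÷ 67 mL = 15.23881 mcg/mL
Rate = 75.24 mcg/hr ÷ 15.23881 mcg/mL = 4.937395 mL/hr
Volume infused so far = 4.937395 mL/hr × 5.6 hr = 27.64941 mL
Volume remaining = 67 − 27.64941 = 39.35059 mL
New rate:
Dose = 2.6 mcg/kg/hr × 62.7 kg = 163.02 mcg/hr
Rate = 163.02 mcg/hr ÷ 15.23881 mcg/mL = 10.69769 mL/hr
Time remaining = 39.35059 mL ÷ 10.69769 mL/hr = 3.67842 hr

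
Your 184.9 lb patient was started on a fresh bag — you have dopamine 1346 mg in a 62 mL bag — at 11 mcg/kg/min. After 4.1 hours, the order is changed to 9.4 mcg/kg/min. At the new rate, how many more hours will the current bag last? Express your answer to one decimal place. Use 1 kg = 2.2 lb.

Initial rate:
Weight = 184.9 lb ÷ 2.2 lb/kg = 84.04545 kg
Dose = 11 mcg/kg/min × 84.04545 kg = 924.5 mcg/min
924.5 mcg/min × 60 min/hr = 55470 mcg/hr
Concentration = 1346 mg ÷ 62 mL = 21.70968 mg/mL = 21709.68 mcg/mL
Rate = 55470 mcg/hr ÷ 21709.68 mcg/mL = 2.555082 mL/hr
Volume infused so far = 2.555082 mL/hr × 4.1 hr = 10.47584 mL
Volume remaining = 62 − 10.47584 = 51.52416 mL
New rate:
Dose = 9.4 mcg/kg/min × 84.04545 kg = 790.0273 mcg/min
790.0273 mcg/min × 60 min/hr = 47401.64 mcg/hr
Rate = 47401.64 mcg/hr ÷ 21709.68 mcg/mL = 2.183433 mL/hr
Time remaining = 51.52416 mL ÷ 2.183433 mL/hr = 23.59777 hr

23.6 hours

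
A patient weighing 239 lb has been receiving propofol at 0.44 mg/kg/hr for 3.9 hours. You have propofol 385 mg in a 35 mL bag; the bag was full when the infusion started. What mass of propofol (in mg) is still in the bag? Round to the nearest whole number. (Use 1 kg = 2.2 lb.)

199 mg

Weight = 239 lb ÷ 2.2 lb/kg = 108.6364 kg
Dose = 0.44 mg/kg/hr × 108.6364 kg = 47.8 mg/hr
Concentration = 385 mg ÷ 35 mL = 11 mg/mL
Rate = 47.8 mg/hr ÷ 11 mg/mL = 4.345455 mL/hr
Volume infused = 4.345455 mL/hr × 3.9 hr = 16.94727 mL
Volume remaining = 35 − 16.94727 = 18.05273 mL
Drug remaining = 18.05273 mL × 11 mg/mL = 198.58 mg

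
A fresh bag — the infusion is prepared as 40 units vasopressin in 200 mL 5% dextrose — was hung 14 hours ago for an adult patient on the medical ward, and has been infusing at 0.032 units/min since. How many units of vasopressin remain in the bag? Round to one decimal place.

13.1 units

0.032 units/min × 60 min/hr = 1.92 units/hr
Concentration = 40 units ÷ 200 mL = 0.2 units/mL
Rate = 1.92 units/hr ÷ 0.2 units/mL = 9.6 mL/hr
Volume infused = 9.6 mL/hr × 14 hr = 134.4 mL
Volume remaining = 200 − 134.4 = 65.6 mL
Drug remaining = 65.6 mL × 0.2 units/mL = 13.12 units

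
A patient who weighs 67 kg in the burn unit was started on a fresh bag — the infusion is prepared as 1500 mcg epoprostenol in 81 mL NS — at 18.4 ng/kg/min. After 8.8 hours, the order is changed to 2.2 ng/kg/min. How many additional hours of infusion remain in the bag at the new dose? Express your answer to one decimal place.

Initial rate:
Dose = 18.4 ng/kg/min × 67 kg = 1232.8 ng/min
1232.8 ng/min × 60 min/hr = 73968 ng/hr
Concentration = 1500 mcg ÷ 81 mL = 18.51852 mcg/mL = 18518.52 ng/mL
Rate = 73968 ng/hr ÷ 18518.52 ng/mL = 3.994272 mL/hr
Volume infused so far = 3.994272 mL/hr × 8.8 hr = 35.14959 mL
Volume remaining = 81 − 35.14959 = 45.85041 mL
New rate:
Dose = 2.2 ng/kg/min × 67 kg = 147.4 ng/min
147.4 ng/min × 60 min/hr = 8844 ng/hr
Rate = 8844 ng/hr ÷ 18518.52 ng/mL = 0.477576 mL/hr
Time remaining = 45.85041 mL ÷ 0.477576 mL/hr = 96.00651 hr

96.0 hours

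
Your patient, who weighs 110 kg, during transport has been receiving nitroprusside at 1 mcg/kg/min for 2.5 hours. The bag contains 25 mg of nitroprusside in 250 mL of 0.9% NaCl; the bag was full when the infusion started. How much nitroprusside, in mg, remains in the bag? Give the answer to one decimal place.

8.5 mg

Dose = 1 mcg/kg/min × 110 kg = 110 mcg/min
110 mcg/min × 60 min/hr = 6600 mcg/hr
Concentration = 25 mg ÷ 250 mL = 0.1 mg/mL = 100 mcg/mL
Rate = 6600 mcg/hr ÷ 100 mcg/mL = 66 mL/hr
Volume infused = 66 mL/hr × 2.5 hr = 165 mL
Volume remaining = 250 − 165 = 85 mL
Drug remaining = 85 mL × 100 mcg/mL = 8500 mcg = 8.5 mg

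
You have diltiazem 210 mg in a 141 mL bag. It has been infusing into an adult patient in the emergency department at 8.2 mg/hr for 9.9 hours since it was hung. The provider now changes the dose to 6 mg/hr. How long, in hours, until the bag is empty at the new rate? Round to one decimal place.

Initial rate:
Concentration = 210 mg ÷ 141 mL = 1.489362 mg/mL
Rate = 8.2 mg/hr ÷ 1.489362 mg/mL = 5.505714 mL/hr
Volume infused so far = 5.505714 mL/hr × 9.9 hr = 54.50657 mL
Volume remaining = 141 − 54.50657 = 86.49343 mL
New rate:
Rate = 6 mg/hr ÷ 1.489362 mg/mL = 4.028571 mL/hr
Time remaining = 86.49343 mL ÷ 4.028571 mL/hr = 21.47 hr

21.5 hours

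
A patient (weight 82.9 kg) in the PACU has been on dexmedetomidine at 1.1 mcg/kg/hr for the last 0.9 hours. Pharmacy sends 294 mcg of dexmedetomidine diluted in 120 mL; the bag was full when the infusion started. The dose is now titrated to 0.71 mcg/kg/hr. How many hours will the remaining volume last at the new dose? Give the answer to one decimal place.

3.6 hours

Initial rate:
Dose = 1.1 mcg/kg/hr × 82.9 kg = 91.19 mcg/hr
Concentration = 294 mcg ÷ 120 mL = 2.45 mcg/mL
Rate = 91.19 mcg/hr ÷ 2.45 mcg/mL = 37.22041 mL/hr
Volume infused so far = 37.22041 mL/hr × 0.9 hr = 33.49837 mL
Volume remaining = 120 − 33.49837 = 86.50163 mL
New rate:
Dose = 0.71 mcg/kg/hr × 82.9 kg = 58.859 mcg/hr
Rate = 58.859 mcg/hr ÷ 2.45 mcg/mL = 24.02408 mL/hr
Time remaining = 86.50163 mL ÷ 24.02408 mL/hr = 3.600622 hr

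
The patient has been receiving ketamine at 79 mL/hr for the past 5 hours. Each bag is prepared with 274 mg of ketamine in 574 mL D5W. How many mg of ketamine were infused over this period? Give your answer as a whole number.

Concentration = 274 mg ÷ 574 mL = 0.4773519 mg/mL
Drug rate = 79 mL/hr × 0.4773519 mg/mL = 37.7108 mg/hr
Total = 37.7108 mg/hr × 5 hr = 188.554 mg

189 mg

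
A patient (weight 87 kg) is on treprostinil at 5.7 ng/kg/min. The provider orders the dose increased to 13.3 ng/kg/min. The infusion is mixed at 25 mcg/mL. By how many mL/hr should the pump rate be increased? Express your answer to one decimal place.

At the current dose:
Dose = 5.7 ng/kg/min × 87 kg = 495.9 ng/min
495.9 ng/min × 60 min/hr = 29754 ng/hr
Concentration = 25 mcg/mL = 25000 ng/mL
Rate = 29754 ng/hr ÷ 25000 ng/mL = 1.19016 mL/hr
At the new dose:
Dose = 13.3 ng/kg/min × 87 kg = 1157.1 ng/min
1157.1 ng/min × 60 min/hr = 69426 ng/hr
Rate = 69426 ng/hr ÷ 25000 ng/mL = 2.77704 mL/hr
Change = 2.77704 − 1.19016 = 1.58688 mL/hr → 1.58688 mL/hr increase

1.6 mL/hr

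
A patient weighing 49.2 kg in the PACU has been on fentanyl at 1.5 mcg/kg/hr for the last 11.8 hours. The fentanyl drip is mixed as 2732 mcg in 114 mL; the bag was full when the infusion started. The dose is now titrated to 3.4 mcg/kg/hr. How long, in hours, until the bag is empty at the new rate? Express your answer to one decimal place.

Initial rate:
Dose = 1.5 mcg/kg/hr × 49.2 kg = 73.8 mcg/hr
Concentration = 2732 mcg ÷ 114 mL = 23.96491 mcg/mL
Rate = 73.8 mcg/hr ÷ 23.96491 mcg/mL = 3.079502 mL/hr
Volume infused so far = 3.079502 mL/hr × 11.8 hr = 36.33813 mL
Volume remaining = 114 − 36.33813 = 77.66187 mL
New rate:
Dose = 3.4 mcg/kg/hr × 49.2 kg = 167.28 mcg/hr
Rate = 167.28 mcg/hr ÷ 23.96491 mcg/mL = 6.980205 mL/hr
Time remaining = 77.66187 mL ÷ 6.980205 mL/hr = 11.12602 hr

11.1 hours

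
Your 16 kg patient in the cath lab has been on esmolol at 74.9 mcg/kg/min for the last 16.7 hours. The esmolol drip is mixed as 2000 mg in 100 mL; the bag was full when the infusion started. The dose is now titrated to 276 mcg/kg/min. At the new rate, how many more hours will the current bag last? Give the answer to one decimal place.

Initial rate:
Dose = 74.9 mcg/kg/min × 16 kg = 1198.4 mcg/min
1198.4 mcg/min × 60 min/hr = 71904 mcg/hr
Concentration = 2000 mg ÷ 100 mL = 20 mg/mL = 20000 mcg/mL
Rate = 71904 mcg/hr ÷ 20000 mcg/mL = 3.5952 mL/hr
Volume infused so far = 3.5952 mL/hr × 16.7 hr = 60.03984 mL
Volume remaining = 100 − 60.03984 = 39.96016 mL
New rate:
Dose = 276 mcg/kg/min × 16 kg = 4416 mcg/min
4416 mcg/min × 60 min/hr = 264960 mcg/hr
Rate = 264960 mcg/hr ÷ 20000 mcg/mL = 13.248 mL/hr
Time remaining = 39.96016 mL ÷ 13.248 mL/hr = 3.016316 hr

3.0 hours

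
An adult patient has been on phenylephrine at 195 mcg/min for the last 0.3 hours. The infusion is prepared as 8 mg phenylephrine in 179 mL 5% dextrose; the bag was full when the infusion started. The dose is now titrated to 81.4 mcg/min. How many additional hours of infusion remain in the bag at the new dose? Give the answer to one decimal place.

Initial rate:
195 mcg/min × 60 min/hr = 11700 mcg/hr
Concentration = 8 mg ÷ 179 mL = 0.04469274 mg/mL = 44.69274 mcg/mL
Rate = 11700 mcg/hr ÷ 44.69274 mcg/mL = 261.7875 mL/hr
Volume infused so far = 261.7875 mL/hr × 0.3 hr = 78.53625 mL
Volume remaining = 179 − 78.53625 = 100.4637 mL
New rate:
81.4 mcg/min × 60 min/hr = 4884 mcg/hr
Rate = 4884 mcg/hr ÷ 44.69274 mcg/mL = 109.2795 mL/hr
Time remaining = 100.4637 mL ÷ 109.2795 mL/hr = 0.9193284 hr

0.9 hours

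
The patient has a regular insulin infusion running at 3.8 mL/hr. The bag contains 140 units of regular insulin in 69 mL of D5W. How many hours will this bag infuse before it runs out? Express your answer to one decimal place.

Duration = 69 mL ÷ 3.8 mL/hr = 18.15789 hr

18.2 hours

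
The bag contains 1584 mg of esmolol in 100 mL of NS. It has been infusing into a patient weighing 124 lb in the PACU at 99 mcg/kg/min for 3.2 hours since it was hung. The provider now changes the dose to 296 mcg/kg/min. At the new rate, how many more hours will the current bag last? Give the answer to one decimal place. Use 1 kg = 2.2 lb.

0.5 hours

Initial rate:
Weight = 124 lb ÷ 2.2 lb/kg = 56.36364 kg
Dose = 99 mcg/kg/min × 56.36364 kg = 5580 mcg/min
5580 mcg/min × 60 min/hr = 334800 mcg/hr
Concentration = 1584 mg ÷ 100 mL = 15.84 mg/mL = 15840 mcg/mL
Rate = 334800 mcg/hr ÷ 15840 mcg/mL = 21.13636 mL/hr
Volume infused so far = 21.13636 mL/hr × 3.2 hr = 67.63636 mL
Volume remaining = 100 − 67.63636 = 32.36364 mL
New rate:
Dose = 296 mcg/kg/min × 56.36364 kg = 16683.64 mcg/min
16683.64 mcg/min × 60 min/hr = 1001018 mcg/hr
Rate = 1001018 mcg/hr ÷ 15840 mcg/mL = 63.19559 mL/hr
Time remaining = 32.36364 mL ÷ 63.19559 mL/hr = 0.5121186 hr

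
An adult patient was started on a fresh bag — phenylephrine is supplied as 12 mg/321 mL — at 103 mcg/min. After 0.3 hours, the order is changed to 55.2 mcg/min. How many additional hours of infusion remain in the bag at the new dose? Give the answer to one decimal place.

Initial rate:
103 mcg/min × 60 min/hr = 6180 mcg/hr
Concentration = 12 mg ÷ 321 mL = 0.03738318 mg/mL = 37.38318 mcg/mL
Rate = 6180 mcg/hr ÷ 37.38318 mcg/mL = 165.315 mL/hr
Volume infused so far = 165.315 mL/hr × 0.3 hr = 49.5945 mL
Volume remaining = 321 − 49.5945 = 271.4055 mL
New rate:
55.2 mcg/min × 60 min/hr = 3312 mcg/hr
Rate = 3312 mcg/hr ÷ 37.38318 mcg/mL = 88.596 mL/hr
Time remaining = 271.4055 mL ÷ 88.596 mL/hr = 3.063406 hr

3.1 hours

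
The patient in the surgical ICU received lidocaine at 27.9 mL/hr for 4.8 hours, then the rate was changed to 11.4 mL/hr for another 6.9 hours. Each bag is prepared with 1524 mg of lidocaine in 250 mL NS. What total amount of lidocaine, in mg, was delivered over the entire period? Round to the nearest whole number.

1296 mg

Concentration = 1524 mg ÷ 250 mL = 6.096 mg/mL
Stage 1: 27.9 mL/hr × 4.8 hr = 133.92 mL → 133.92 mL × 6.096 mg/mL = 816.3763 mg
Stage 2: 11.4 mL/hr × 6.9 hr = 78.66 mL → 78.66 mL × 6.096 mg/mL = 479.5114 mg
Total = 816.3763 + 479.5114 = 1295.888 mg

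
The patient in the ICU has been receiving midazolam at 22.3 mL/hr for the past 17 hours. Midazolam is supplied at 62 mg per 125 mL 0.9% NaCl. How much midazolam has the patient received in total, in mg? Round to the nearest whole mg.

Concentration = 62 mg ÷ 125 mL = 0.496 mg/mL
Drug rate = 22.3 mL/hr × 0.496 mg/mL = 11.0608 mg/hr
Total = 11.0608 mg/hr × 17 hr = 188.0336 mg

188 mg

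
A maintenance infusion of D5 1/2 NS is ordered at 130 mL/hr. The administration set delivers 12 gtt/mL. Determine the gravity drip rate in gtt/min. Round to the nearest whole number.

130 mL/hr ÷ 60 min/hr = 2.166667 mL/min
2.166667 mL/min × 12 gtt/mL = 26 gtt/min

26 gtt/min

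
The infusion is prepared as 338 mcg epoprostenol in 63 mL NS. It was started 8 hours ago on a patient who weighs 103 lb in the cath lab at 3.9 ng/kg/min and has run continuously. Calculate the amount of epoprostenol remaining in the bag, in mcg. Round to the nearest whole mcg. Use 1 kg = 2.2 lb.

Weight = 103 lb ÷ 2.2 lb/kg = 46.81818 kg
Dose = 3.9 ng/kg/min × 46.81818 kg = 182.5909 ng/min
182.5909 ng/min × 60 min/hr = 10955.45 ng/hr
Concentration = 338 mcg ÷ 63 mL = 5.365079 mcg/mL = 5365.079 ng/mL
Rate = 10955.45 ng/hr ÷ 5365.079 ng/mL = 2.041993 mL/hr
Volume infused = 2.041993 mL/hr × 8 hr = 16.33594 mL
Volume remaining = 63 − 16.33594 = 46.66406 mL
Drug remaining = 46.66406 mL × 5365.079 ng/mL = 250356.4 ng = 250.3564 mcg

250 mcg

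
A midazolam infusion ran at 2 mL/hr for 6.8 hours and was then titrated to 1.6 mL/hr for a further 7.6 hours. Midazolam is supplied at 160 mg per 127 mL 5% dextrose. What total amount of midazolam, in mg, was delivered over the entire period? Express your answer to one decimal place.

Concentration = 160 mg ÷ 127 mL = 1.259843 mg/mL
Stage 1: 2 mL/hr × 6.8 hr = 13.6 mL → 13.6 mL × 1.259843 mg/mL = 17.13386 mg
Stage 2: 1.6 mL/hr × 7.6 hr = 12.16 mL → 12.16 mL × 1.259843 mg/mL = 15.31969 mg
Total = 17.13386 + 15.31969 = 32.45354 mg

32.5 mg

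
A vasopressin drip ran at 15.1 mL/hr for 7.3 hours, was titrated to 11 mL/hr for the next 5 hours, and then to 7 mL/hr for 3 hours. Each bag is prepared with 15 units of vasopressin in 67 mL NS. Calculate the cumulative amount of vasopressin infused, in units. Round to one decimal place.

41.7 units

Concentration = 15 units ÷ 67 mL = 0.2238806 units/mL
Stage 1: 15.1 mL/hr × 7.3 hr = 110.23 mL → 110.23 mL × 0.2238806 units/mL = 24.67836 units
Stage 2: 11 mL/hr × 5 hr = 55 mL → 55 mL × 0.2238806 units/mL = 12.31343 units
Stage 3: 7 mL/hr × 3 hr = 21 mL → 21 mL × 0.2238806 units/mL = 4.701493 units
Total = 24.67836 + 12.31343 + 4.701493 = 41.69328 units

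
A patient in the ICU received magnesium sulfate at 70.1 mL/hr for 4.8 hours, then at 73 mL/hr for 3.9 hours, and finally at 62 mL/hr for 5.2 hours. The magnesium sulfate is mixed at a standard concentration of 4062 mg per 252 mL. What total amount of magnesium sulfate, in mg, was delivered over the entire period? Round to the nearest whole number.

Concentration = 4062 mg ÷ 252 mL = 16.11905 mg/mL
Stage 1: 70.1 mL/hr × 4.8 hr = 336.48 mL → 336.48 mL × 16.11905 mg/mL = 5423.737 mg
Stage 2: 73 mL/hr × 3.9 hr = 284.7 mL → 284.7 mL × 16.11905 mg/mL = 4589.093 mg
Stage 3: 62 mL/hr × 5.2 hr = 322.4 mL → 322.4 mL × 16.11905 mg/mL = 5196.781 mg
Total = 5423.737 + 4589.093 + 5196.781 = 15209.61 mg

15210 mg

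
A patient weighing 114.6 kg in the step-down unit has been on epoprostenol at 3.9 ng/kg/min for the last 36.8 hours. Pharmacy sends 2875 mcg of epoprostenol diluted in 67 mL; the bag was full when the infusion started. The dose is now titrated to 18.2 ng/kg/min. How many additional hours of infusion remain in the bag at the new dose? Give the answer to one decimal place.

Initial rate:
Dose = 3.9 ng/kg/min × 114.6 kg = 446.94 ng/min
446.94 ng/min × 60 min/hr = 26816.4 ng/hr
Concentration = 2875 mcg ÷ 67 mL = 42.91045 mcg/mL = 42910.45 ng/mL
Rate = 26816.4 ng/hr ÷ 42910.45 ng/mL = 0.6249387 mL/hr
Volume infused so far = 0.6249387 mL/hr × 36.8 hr = 22.99774 mL
Volume remaining = 67 − 22.99774 = 44.00226 mL
New rate:
Dose = 18.2 ng/kg/min × 114.6 kg = 2085.72 ng/min
2085.72 ng/min × 60 min/hr = 125143.2 ng/hr
Rate = 125143.2 ng/hr ÷ 42910.45 ng/mL = 2.916381 mL/hr
Time remaining = 44.00226 mL ÷ 2.916381 mL/hr = 15.08797 hr

15.1 hours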